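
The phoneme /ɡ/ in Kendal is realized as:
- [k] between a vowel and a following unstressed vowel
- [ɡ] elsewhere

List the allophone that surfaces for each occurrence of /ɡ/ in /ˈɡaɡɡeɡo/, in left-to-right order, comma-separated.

[ɡ], [ɡ], [ɡ], [k]

Occurrence 1 (position 1): no conditioning environment matches → elsewhere allophone [ɡ].
Occurrence 2 (position 3): no conditioning environment matches → elsewhere allophone [ɡ].
Occurrence 3 (position 4): no conditioning environment matches → elsewhere allophone [ɡ].
Occurrence 4 (position 6): between a vowel and a following unstressed vowel → [k].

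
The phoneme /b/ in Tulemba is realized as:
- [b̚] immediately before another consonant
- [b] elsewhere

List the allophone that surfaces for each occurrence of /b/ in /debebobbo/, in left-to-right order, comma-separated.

Occurrence 1 (position 3): no conditioning environment matches → elsewhere allophone [b].
Occurrence 2 (position 5): no conditioning environment matches → elsewhere allophone [b].
Occurrence 3 (position 7): immediately before another consonant → [b̚].
Occurrence 4 (position 8): no conditioning environment matches → elsewhere allophone [b].

[b], [b], [b̚], [b]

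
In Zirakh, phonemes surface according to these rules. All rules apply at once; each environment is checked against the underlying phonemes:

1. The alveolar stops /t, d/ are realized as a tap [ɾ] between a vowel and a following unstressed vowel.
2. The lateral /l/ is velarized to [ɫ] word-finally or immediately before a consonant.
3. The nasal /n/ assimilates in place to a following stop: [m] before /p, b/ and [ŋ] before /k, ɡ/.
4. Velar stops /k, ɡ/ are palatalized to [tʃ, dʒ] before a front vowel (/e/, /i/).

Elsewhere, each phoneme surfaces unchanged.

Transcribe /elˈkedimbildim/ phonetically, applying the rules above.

/e/ — not in any rule's target class → [e].
Rule 2 applies to /l/ (between /e/ and /k/: word-finally or immediately before a consonant) → [ɫ].
Rule 4 applies to /k/ (between /l/ and /e/: before a front vowel) → [tʃ].
/e/ — not in any rule's target class → [e].
/d/ (between /e/ and /i/): between a vowel and a following unstressed vowel, so rule 1 applies → [ɾ].
/i/ — not in any rule's target class → [i].
/m/ — not in any rule's target class → [m].
/b/ (between /m/ and /i/): no rule targets it → [b].
/i/ (between /b/ and /l/): no rule targets it → [i].
/l/ — between /i/ and /d/, word-finally or immediately before a consonant — surfaces as [ɫ] (rule 2).
/d/ (between /l/ and /i/) fails the environment for rule 1, so it stays [d].
/i/ — not in any rule's target class → [i].
/m/ stays [m].

[eɫˈtʃeɾimbiɫdim]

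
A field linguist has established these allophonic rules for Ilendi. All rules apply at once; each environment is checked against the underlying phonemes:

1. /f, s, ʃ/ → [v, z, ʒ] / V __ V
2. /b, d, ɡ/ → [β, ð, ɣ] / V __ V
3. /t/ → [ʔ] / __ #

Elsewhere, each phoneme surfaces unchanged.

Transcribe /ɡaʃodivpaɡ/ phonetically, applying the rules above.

[ɡaʒoðivpaɡ]

/ɡ/ — word-initial; rule 2 does not apply here → [ɡ].
/a/ — not in any rule's target class → [a].
/ʃ/ (between /a/ and /o/): between two vowels, so rule 1 applies → [ʒ].
/o/ (between /ʃ/ and /d/) is unaffected → [o].
/d/ meets the environment for rule 2 (between two vowels) → [ð].
/i/ stays [i].
/v/ — not in any rule's target class → [v].
/p/ — not in any rule's target class → [p].
/a/ stays [a].
/ɡ/ (word-final) is in the target of rule 2 but the environment (between two vowels) is not met → [ɡ].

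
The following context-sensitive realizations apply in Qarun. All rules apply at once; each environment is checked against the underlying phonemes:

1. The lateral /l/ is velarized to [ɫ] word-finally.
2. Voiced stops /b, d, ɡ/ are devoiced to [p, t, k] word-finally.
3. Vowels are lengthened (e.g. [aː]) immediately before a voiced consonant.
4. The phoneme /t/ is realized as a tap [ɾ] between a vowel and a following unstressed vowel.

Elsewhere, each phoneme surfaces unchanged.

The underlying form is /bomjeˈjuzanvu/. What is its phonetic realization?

[boːmjeːˈjuːzaːnvu]

/b/ (word-initial) fails the environment for rule 2, so it stays [b].
/o/ meets the environment for rule 3 (before a voiced consonant) → [oː].
/m/ stays [m].
/j/ (between /m/ and /e/): no rule targets it → [j].
/e/ — between /j/ and /j/, before a voiced consonant — surfaces as [eː] (rule 3).
/j/ stays [j].
/u/ (between /j/ and /z/) occurs before a voiced consonant → [uː] by rule 3.
/z/ (between /u/ and /a/): no rule targets it → [z].
/a/ (between /z/ and /n/) occurs before a voiced consonant → [aː] by rule 3.
/n/ stays [n].
/v/ (between /n/ and /u/) is unaffected → [v].
/u/ (word-final): rule 3 targets it, but not before a voiced consonant → unchanged [u].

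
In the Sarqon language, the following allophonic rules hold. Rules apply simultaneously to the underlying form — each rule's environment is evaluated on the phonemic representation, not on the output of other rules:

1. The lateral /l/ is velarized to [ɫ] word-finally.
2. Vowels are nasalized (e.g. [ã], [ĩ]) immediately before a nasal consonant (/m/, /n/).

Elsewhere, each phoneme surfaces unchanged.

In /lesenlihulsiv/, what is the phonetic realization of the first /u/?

/u/ (between /h/ and /l/) fails the environment for rule 2, so it stays [u].

[u]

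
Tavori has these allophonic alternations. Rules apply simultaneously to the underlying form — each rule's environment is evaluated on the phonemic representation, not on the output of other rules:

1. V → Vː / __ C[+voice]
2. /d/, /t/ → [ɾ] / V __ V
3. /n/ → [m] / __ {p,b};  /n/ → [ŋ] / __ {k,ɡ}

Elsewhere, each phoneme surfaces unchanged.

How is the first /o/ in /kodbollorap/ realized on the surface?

/o/ (between /k/ and /d/) occurs before a voiced consonant → [oː] by rule 1.

[oː]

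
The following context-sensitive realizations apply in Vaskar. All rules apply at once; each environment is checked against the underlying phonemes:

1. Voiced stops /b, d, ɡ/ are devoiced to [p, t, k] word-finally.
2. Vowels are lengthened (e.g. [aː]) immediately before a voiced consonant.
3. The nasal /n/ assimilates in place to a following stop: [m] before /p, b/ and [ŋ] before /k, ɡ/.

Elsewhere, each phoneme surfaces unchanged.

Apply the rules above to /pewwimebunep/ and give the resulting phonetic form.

/p/ (word-initial): no rule targets it → [p].
/e/ (between /p/ and /w/): before a voiced consonant, so rule 2 applies → [eː].
/w/ (between /e/ and /w/): no rule targets it → [w].
/w/ — not in any rule's target class → [w].
/i/ (between /w/ and /m/): before a voiced consonant, so rule 2 applies → [iː].
/m/ stays [m].
/e/ (between /m/ and /b/): before a voiced consonant, so rule 2 applies → [eː].
/b/ — between /e/ and /u/; rule 1 does not apply here → [b].
/u/ — between /b/ and /n/, before a voiced consonant — surfaces as [uː] (rule 2).
/n/ (between /u/ and /e/) fails the environment for rule 3, so it stays [n].
/e/ (between /n/ and /p/) fails the environment for rule 2, so it stays [e].
/p/ (word-final): no rule targets it → [p].

[peːwwiːmeːbuːnep]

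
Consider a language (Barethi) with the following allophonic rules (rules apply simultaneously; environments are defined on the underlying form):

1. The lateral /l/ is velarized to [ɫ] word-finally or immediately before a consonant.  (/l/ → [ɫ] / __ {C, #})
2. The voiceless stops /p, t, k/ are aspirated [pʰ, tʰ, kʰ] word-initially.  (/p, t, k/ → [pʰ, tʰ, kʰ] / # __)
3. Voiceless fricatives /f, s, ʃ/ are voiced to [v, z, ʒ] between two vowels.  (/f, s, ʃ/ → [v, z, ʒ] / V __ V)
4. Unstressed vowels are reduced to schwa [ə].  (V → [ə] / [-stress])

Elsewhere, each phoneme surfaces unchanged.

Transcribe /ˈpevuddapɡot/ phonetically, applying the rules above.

[ˈpʰevəddəpɡət]

/p/ — word-initial, word-initially — surfaces as [pʰ] (rule 2).
/e/ (between /p/ and /v/) fails the environment for rule 4, so it stays [e].
/v/ — not in any rule's target class → [v].
/u/ (between /v/ and /d/): in an unstressed syllable, so rule 4 applies → [ə].
/d/ — not in any rule's target class → [d].
/d/ stays [d].
Rule 4 applies to /a/ (between /d/ and /p/: in an unstressed syllable) → [ə].
/p/ (between /a/ and /ɡ/): rule 2 targets it, but not word-initially → unchanged [p].
/ɡ/ (between /p/ and /o/) is unaffected → [ɡ].
/o/ meets the environment for rule 4 (in an unstressed syllable) → [ə].
/t/ (word-final): rule 2 targets it, but not word-initially → unchanged [t].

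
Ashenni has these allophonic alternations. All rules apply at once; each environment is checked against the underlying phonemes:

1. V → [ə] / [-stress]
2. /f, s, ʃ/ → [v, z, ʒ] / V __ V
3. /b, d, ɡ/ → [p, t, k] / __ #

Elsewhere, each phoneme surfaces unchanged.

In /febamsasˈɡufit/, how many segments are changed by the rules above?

Segments that undergo a rule: /e/ → [ə] (rule 1); /a/ → [ə] (rule 1); /a/ → [ə] (rule 1); /f/ → [v] (rule 2); /i/ → [ə] (rule 1).
All other segments surface unchanged.

5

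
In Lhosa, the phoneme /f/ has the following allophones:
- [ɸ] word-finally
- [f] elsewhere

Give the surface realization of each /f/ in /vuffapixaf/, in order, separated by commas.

[f], [f], [ɸ]

Occurrence 1 (position 3): no conditioning environment matches → elsewhere allophone [f].
Occurrence 2 (position 4): no conditioning environment matches → elsewhere allophone [f].
Occurrence 3 (position 10): word-finally → [ɸ].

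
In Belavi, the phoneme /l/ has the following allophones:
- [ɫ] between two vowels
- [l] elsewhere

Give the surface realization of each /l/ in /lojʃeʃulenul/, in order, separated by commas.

Occurrence 1 (position 1): no conditioning environment matches → elsewhere allophone [l].
Occurrence 2 (position 8): between two vowels → [ɫ].
Occurrence 3 (position 12): no conditioning environment matches → elsewhere allophone [l].

[l], [ɫ], [l]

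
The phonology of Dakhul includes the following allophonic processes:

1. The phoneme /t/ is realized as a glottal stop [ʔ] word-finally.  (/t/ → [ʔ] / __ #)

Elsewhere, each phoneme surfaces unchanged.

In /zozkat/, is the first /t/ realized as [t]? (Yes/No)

Rule 1 applies to /t/ (word-final: word-finally) → [ʔ].
The actual realization is [ʔ], not [t].

No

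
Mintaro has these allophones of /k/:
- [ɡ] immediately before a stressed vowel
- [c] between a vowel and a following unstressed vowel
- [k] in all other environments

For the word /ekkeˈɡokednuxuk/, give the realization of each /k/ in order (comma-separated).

[k], [k], [c], [k]

Occurrence 1 (position 2): no conditioning environment matches → elsewhere allophone [k].
Occurrence 2 (position 3): no conditioning environment matches → elsewhere allophone [k].
Occurrence 3 (position 7): between a vowel and a following unstressed vowel → [c].
Occurrence 4 (position 14): no conditioning environment matches → elsewhere allophone [k].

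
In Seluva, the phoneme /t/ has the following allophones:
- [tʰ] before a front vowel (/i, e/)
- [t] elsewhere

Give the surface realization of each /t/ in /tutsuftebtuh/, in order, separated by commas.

Occurrence 1 (position 1): no conditioning environment matches → elsewhere allophone [t].
Occurrence 2 (position 3): no conditioning environment matches → elsewhere allophone [t].
Occurrence 3 (position 7): before a front vowel (/i, e/) → [tʰ].
Occurrence 4 (position 10): no conditioning environment matches → elsewhere allophone [t].

[t], [t], [tʰ], [t]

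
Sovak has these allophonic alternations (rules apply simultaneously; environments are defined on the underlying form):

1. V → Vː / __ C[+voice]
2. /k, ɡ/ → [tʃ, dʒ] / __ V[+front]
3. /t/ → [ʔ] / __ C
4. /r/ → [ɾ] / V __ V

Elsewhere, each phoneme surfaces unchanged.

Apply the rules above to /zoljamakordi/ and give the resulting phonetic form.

[zoːljaːmakoːrdi]

/z/ (word-initial) is unaffected → [z].
Rule 1 applies to /o/ (between /z/ and /l/: before a voiced consonant) → [oː].
/l/ stays [l].
/j/ stays [j].
Rule 1 applies to /a/ (between /j/ and /m/: before a voiced consonant) → [aː].
/m/ — not in any rule's target class → [m].
/a/ (between /m/ and /k/): rule 1 targets it, but not before a voiced consonant → unchanged [a].
/k/ (between /a/ and /o/) is in the target of rule 2 but the environment (before a front vowel) is not met → [k].
/o/ meets the environment for rule 1 (before a voiced consonant) → [oː].
/r/ — between /o/ and /d/; rule 4 does not apply here → [r].
/d/ stays [d].
/i/ (word-final) fails the environment for rule 1, so it stays [i].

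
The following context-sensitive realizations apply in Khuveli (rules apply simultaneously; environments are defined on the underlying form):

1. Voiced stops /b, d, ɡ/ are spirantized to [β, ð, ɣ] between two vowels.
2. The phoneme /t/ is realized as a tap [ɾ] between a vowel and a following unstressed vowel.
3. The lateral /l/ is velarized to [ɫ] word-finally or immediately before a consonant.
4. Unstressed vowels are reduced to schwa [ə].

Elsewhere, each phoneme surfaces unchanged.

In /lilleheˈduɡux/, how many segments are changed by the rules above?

7

Segments that undergo a rule: /i/ → [ə] (rule 4); /l/ → [ɫ] (rule 3); /e/ → [ə] (rule 4); /e/ → [ə] (rule 4); /d/ → [ð] (rule 1); /ɡ/ → [ɣ] (rule 1); /u/ → [ə] (rule 4).
All other segments surface unchanged.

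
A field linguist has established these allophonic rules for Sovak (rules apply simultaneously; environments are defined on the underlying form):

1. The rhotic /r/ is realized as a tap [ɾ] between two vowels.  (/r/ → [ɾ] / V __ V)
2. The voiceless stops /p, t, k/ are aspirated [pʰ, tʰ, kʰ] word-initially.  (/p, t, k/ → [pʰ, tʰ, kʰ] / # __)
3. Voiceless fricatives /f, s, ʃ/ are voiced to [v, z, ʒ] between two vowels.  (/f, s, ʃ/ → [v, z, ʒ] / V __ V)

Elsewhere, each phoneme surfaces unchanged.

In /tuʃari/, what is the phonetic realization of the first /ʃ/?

[ʒ]

/ʃ/ (between /u/ and /a/) occurs between two vowels → [ʒ] by rule 3.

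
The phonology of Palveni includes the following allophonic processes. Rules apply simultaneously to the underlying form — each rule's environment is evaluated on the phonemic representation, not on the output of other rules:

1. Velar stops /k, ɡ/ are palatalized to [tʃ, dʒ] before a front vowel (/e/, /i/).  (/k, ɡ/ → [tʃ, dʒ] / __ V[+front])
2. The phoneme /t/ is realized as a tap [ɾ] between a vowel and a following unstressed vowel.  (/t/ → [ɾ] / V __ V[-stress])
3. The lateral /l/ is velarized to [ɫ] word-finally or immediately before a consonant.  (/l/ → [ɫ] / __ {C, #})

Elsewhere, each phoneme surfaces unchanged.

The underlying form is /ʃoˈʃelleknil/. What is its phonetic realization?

/ʃ/ — not in any rule's target class → [ʃ].
/o/ stays [o].
/ʃ/ (between /o/ and /e/) is unaffected → [ʃ].
/e/ — not in any rule's target class → [e].
/l/ (between /e/ and /l/) occurs word-finally or immediately before a consonant → [ɫ] by rule 3.
/l/ — between /l/ and /e/; rule 3 does not apply here → [l].
/e/ (between /l/ and /k/): no rule targets it → [e].
/k/ (between /e/ and /n/) is in the target of rule 1 but the environment (before a front vowel) is not met → [k].
/n/ (between /k/ and /i/): no rule targets it → [n].
/i/ — not in any rule's target class → [i].
/l/ — word-final, word-finally or immediately before a consonant — surfaces as [ɫ] (rule 3).

[ʃoˈʃeɫlekniɫ]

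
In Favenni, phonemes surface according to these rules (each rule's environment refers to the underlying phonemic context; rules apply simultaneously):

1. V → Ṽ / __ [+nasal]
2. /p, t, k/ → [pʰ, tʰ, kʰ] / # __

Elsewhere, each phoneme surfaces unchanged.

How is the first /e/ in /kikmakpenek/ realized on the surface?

[ẽ]

/e/ — between /p/ and /n/, before a nasal consonant — surfaces as [ẽ] (rule 1).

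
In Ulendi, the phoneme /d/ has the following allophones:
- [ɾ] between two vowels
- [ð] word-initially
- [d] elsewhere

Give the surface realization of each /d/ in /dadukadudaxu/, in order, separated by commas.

[ð], [ɾ], [ɾ], [ɾ]

Occurrence 1 (position 1): word-initially → [ð].
Occurrence 2 (position 3): between two vowels → [ɾ].
Occurrence 3 (position 7): between two vowels → [ɾ].
Occurrence 4 (position 9): between two vowels → [ɾ].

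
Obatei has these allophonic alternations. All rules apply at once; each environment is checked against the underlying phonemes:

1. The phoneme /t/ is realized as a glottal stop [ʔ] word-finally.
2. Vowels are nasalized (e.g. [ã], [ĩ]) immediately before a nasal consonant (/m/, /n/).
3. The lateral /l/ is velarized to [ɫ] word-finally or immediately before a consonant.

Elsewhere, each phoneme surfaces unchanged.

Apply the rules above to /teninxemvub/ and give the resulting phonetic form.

[tẽnĩnxẽmvub]

/t/ (word-initial): rule 1 targets it, but not word-finally → unchanged [t].
/e/ meets the environment for rule 2 (before a nasal consonant) → [ẽ].
/n/ — not in any rule's target class → [n].
/i/ — between /n/ and /n/, before a nasal consonant — surfaces as [ĩ] (rule 2).
/n/ — not in any rule's target class → [n].
/x/ (between /n/ and /e/): no rule targets it → [x].
/e/ (between /x/ and /m/) occurs before a nasal consonant → [ẽ] by rule 2.
/m/ (between /e/ and /v/) is unaffected → [m].
/v/ (between /m/ and /u/) is unaffected → [v].
/u/ (between /v/ and /b/): rule 2 targets it, but not before a nasal consonant → unchanged [u].
/b/ stays [b].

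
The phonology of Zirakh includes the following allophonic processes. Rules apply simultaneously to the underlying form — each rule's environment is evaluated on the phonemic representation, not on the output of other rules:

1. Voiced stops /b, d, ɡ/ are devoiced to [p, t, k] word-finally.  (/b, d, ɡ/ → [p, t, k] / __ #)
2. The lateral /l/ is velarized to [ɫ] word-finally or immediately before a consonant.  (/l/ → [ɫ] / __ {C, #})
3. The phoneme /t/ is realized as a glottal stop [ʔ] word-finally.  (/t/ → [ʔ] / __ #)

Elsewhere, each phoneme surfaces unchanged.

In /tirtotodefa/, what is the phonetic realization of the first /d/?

/d/ (between /o/ and /e/) is in the target of rule 1 but the environment (word-finally) is not met → [d].

[d]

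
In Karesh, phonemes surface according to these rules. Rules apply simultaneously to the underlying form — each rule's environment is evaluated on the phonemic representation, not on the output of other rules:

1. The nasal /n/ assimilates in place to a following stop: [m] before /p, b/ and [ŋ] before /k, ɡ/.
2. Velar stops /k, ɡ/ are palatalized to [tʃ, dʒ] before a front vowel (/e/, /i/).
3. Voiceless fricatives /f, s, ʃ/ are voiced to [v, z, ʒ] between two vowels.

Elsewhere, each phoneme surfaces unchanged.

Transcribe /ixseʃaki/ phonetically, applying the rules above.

/i/ — not in any rule's target class → [i].
/x/ stays [x].
/s/ (between /x/ and /e/): rule 3 targets it, but not between two vowels → unchanged [s].
/e/ stays [e].
/ʃ/ — between /e/ and /a/, between two vowels — surfaces as [ʒ] (rule 3).
/a/ (between /ʃ/ and /k/) is unaffected → [a].
Rule 2 applies to /k/ (between /a/ and /i/: before a front vowel) → [tʃ].
/i/ stays [i].

[ixseʒatʃi]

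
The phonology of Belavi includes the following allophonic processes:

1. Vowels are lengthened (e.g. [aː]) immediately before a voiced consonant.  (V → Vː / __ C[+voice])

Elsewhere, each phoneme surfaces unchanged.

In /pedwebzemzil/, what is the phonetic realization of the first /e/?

[eː]

Rule 1 applies to /e/ (between /p/ and /d/: before a voiced consonant) → [eː].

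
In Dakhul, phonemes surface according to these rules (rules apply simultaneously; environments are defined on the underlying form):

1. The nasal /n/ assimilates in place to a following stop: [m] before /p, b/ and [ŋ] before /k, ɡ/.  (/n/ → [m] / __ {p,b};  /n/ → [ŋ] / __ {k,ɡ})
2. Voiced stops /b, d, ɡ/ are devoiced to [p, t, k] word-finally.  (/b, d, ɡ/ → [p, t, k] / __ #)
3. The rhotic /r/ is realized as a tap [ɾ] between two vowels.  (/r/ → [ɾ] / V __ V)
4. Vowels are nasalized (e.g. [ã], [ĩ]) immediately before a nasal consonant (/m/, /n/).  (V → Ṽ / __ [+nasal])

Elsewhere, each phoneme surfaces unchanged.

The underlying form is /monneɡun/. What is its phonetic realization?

/m/ stays [m].
/o/ meets the environment for rule 4 (before a nasal consonant) → [õ].
/n/ (between /o/ and /n/) is in the target of rule 1 but the environment (before a labial or velar stop) is not met → [n].
/n/ — between /n/ and /e/; rule 1 does not apply here → [n].
/e/ (between /n/ and /ɡ/): rule 4 targets it, but not before a nasal consonant → unchanged [e].
/ɡ/ (between /e/ and /u/) fails the environment for rule 2, so it stays [ɡ].
/u/ (between /ɡ/ and /n/): before a nasal consonant, so rule 4 applies → [ũ].
/n/ (word-final) fails the environment for rule 1, so it stays [n].

[mõnneɡũn]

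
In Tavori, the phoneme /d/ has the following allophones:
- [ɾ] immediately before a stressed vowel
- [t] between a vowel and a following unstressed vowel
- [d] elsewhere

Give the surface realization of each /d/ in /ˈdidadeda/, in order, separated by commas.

[ɾ], [t], [t], [t]

Occurrence 1 (position 1): immediately before a stressed vowel → [ɾ].
Occurrence 2 (position 3): between a vowel and a following unstressed vowel → [t].
Occurrence 3 (position 5): between a vowel and a following unstressed vowel → [t].
Occurrence 4 (position 7): between a vowel and a following unstressed vowel → [t].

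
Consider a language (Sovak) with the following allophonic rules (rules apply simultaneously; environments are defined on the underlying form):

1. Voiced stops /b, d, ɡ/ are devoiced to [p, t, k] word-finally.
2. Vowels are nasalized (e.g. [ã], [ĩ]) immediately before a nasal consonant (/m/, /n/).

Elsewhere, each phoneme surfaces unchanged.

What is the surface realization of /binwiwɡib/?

/b/ (word-initial) is in the target of rule 1 but the environment (word-finally) is not met → [b].
Rule 2 applies to /i/ (between /b/ and /n/: before a nasal consonant) → [ĩ].
/i/ (between /w/ and /w/) is in the target of rule 2 but the environment (before a nasal consonant) is not met → [i].
/ɡ/ (between /w/ and /i/) fails the environment for rule 1, so it stays [ɡ].
/i/ (between /ɡ/ and /b/) fails the environment for rule 2, so it stays [i].
/b/ (word-final) occurs word-finally → [p] by rule 1.

[bĩnwiwɡip]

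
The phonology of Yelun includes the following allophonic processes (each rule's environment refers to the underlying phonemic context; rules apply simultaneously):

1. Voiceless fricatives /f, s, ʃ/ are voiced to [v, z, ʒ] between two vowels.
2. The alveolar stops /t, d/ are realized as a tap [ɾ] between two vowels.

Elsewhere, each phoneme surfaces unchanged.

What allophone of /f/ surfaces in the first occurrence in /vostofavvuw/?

/f/ (between /o/ and /a/) occurs between two vowels → [v] by rule 1.

[v]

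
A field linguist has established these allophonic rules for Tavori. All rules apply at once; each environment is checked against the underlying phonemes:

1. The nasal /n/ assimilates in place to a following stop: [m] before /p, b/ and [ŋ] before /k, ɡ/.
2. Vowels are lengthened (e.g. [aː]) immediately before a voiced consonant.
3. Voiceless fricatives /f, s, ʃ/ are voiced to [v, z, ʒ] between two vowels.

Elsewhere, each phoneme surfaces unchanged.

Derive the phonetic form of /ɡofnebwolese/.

[ɡofneːbwoːleze]

/ɡ/ (word-initial): no rule targets it → [ɡ].
/o/ — between /ɡ/ and /f/; rule 2 does not apply here → [o].
/f/ (between /o/ and /n/) fails the environment for rule 3, so it stays [f].
/n/ (between /f/ and /e/) fails the environment for rule 1, so it stays [n].
/e/ meets the environment for rule 2 (before a voiced consonant) → [eː].
/b/ stays [b].
/w/ stays [w].
/o/ (between /w/ and /l/): before a voiced consonant, so rule 2 applies → [oː].
/l/ stays [l].
/e/ (between /l/ and /s/): rule 2 targets it, but not before a voiced consonant → unchanged [e].
/s/ — between /e/ and /e/, between two vowels — surfaces as [z] (rule 3).
/e/ (word-final) fails the environment for rule 2, so it stays [e].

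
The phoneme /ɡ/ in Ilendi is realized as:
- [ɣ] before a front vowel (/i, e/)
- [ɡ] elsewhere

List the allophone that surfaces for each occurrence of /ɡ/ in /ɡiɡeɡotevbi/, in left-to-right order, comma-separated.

[ɣ], [ɣ], [ɡ]

Occurrence 1 (position 1): before a front vowel (/i, e/) → [ɣ].
Occurrence 2 (position 3): before a front vowel (/i, e/) → [ɣ].
Occurrence 3 (position 5): no conditioning environment matches → elsewhere allophone [ɡ].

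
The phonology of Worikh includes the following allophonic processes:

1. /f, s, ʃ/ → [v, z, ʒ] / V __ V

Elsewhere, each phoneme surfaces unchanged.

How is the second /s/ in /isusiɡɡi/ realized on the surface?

[z]

/s/ — between /u/ and /i/, between two vowels — surfaces as [z] (rule 1).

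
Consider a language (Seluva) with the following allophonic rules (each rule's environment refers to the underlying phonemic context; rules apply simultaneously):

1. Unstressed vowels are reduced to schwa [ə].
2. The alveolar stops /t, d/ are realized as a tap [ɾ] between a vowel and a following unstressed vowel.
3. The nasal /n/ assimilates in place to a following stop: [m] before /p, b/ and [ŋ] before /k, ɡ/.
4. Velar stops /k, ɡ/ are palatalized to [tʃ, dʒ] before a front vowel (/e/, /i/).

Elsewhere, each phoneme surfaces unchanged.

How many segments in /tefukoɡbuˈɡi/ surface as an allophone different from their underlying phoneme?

5

Segments that undergo a rule: /e/ → [ə] (rule 1); /u/ → [ə] (rule 1); /o/ → [ə] (rule 1); /u/ → [ə] (rule 1); /ɡ/ → [dʒ] (rule 4).
All other segments surface unchanged.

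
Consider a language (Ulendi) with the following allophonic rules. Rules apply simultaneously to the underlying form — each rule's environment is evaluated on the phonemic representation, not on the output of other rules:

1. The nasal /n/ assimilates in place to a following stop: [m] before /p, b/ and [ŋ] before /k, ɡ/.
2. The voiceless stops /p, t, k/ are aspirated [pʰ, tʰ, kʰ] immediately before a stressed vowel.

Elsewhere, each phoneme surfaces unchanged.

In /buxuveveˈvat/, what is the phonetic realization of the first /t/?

/t/ (word-final) fails the environment for rule 2, so it stays [t].

[t]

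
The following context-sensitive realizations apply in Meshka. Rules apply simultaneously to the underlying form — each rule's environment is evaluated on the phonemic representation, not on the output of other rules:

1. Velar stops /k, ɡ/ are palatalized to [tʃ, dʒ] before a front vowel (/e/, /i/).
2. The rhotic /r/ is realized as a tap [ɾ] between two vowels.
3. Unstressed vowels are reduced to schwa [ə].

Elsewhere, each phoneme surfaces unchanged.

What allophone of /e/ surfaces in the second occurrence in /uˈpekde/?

[ə]

/e/ (word-final) occurs in an unstressed syllable → [ə] by rule 3.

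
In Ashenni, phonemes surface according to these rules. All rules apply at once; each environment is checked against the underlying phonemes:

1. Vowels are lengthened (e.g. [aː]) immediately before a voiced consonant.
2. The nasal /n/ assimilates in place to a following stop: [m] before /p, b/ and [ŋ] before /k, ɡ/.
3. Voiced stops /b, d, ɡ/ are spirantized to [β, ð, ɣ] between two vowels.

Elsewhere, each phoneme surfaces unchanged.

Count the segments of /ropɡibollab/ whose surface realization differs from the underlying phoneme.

4

Segments that undergo a rule: /i/ → [iː] (rule 1); /b/ → [β] (rule 3); /o/ → [oː] (rule 1); /a/ → [aː] (rule 1).
All other segments surface unchanged.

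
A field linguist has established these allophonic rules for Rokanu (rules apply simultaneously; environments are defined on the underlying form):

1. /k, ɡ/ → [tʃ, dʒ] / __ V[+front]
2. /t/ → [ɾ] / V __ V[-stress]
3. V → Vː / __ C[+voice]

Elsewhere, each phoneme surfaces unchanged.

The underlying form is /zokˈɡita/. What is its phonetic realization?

[zokˈdʒiɾa]

/z/ stays [z].
/o/ (between /z/ and /k/) is in the target of rule 3 but the environment (before a voiced consonant) is not met → [o].
/k/ (between /o/ and /ɡ/) fails the environment for rule 1, so it stays [k].
/ɡ/ (between /k/ and /i/) occurs before a front vowel → [dʒ] by rule 1.
/i/ — between /ɡ/ and /t/; rule 3 does not apply here → [i].
Rule 2 applies to /t/ (between /i/ and /a/: between a vowel and a following unstressed vowel) → [ɾ].
/a/ (word-final) fails the environment for rule 3, so it stays [a].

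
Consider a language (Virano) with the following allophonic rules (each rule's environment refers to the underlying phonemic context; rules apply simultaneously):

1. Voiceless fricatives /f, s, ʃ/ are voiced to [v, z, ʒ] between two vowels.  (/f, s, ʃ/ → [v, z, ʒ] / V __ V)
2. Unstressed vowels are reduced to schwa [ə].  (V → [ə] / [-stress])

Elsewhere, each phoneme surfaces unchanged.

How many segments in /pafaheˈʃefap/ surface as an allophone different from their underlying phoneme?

Segments that undergo a rule: /a/ → [ə] (rule 2); /f/ → [v] (rule 1); /a/ → [ə] (rule 2); /e/ → [ə] (rule 2); /ʃ/ → [ʒ] (rule 1); /f/ → [v] (rule 1); /a/ → [ə] (rule 2).
All other segments surface unchanged.

7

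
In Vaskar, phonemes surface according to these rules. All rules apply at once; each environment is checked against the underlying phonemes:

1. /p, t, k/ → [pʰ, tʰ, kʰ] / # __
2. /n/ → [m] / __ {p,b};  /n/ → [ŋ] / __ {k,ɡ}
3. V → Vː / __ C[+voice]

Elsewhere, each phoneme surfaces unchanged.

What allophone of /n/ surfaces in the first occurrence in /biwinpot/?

[m]

Rule 2 applies to /n/ (between /i/ and /p/: before a labial or velar stop) → [m].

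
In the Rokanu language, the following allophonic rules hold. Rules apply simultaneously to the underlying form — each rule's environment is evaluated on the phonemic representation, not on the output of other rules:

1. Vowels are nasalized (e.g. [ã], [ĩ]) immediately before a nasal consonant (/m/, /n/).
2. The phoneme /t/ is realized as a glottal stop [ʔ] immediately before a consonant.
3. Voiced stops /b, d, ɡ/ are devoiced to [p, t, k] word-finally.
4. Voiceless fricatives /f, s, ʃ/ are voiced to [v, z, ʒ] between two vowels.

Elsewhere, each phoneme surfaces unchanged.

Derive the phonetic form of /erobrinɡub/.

/e/ (word-initial) fails the environment for rule 1, so it stays [e].
/o/ (between /r/ and /b/) is in the target of rule 1 but the environment (before a nasal consonant) is not met → [o].
/b/ (between /o/ and /r/) is in the target of rule 3 but the environment (word-finally) is not met → [b].
Rule 1 applies to /i/ (between /r/ and /n/: before a nasal consonant) → [ĩ].
/ɡ/ (between /n/ and /u/) is in the target of rule 3 but the environment (word-finally) is not met → [ɡ].
/u/ (between /ɡ/ and /b/) is in the target of rule 1 but the environment (before a nasal consonant) is not met → [u].
Rule 3 applies to /b/ (word-final: word-finally) → [p].

[erobrĩnɡup]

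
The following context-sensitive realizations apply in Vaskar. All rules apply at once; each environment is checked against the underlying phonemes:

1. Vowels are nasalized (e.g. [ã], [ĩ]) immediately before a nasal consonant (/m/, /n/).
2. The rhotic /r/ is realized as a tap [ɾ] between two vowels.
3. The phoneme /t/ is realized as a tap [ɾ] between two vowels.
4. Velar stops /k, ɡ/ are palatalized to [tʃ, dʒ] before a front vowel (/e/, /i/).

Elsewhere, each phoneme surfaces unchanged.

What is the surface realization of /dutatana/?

[duɾaɾãna]

/d/ (word-initial): no rule targets it → [d].
/u/ — between /d/ and /t/; rule 1 does not apply here → [u].
/t/ (between /u/ and /a/): between two vowels, so rule 3 applies → [ɾ].
/a/ — between /t/ and /t/; rule 1 does not apply here → [a].
/t/ — between /a/ and /a/, between two vowels — surfaces as [ɾ] (rule 3).
/a/ — between /t/ and /n/, before a nasal consonant — surfaces as [ã] (rule 1).
/n/ stays [n].
/a/ (word-final) is in the target of rule 1 but the environment (before a nasal consonant) is not met → [a].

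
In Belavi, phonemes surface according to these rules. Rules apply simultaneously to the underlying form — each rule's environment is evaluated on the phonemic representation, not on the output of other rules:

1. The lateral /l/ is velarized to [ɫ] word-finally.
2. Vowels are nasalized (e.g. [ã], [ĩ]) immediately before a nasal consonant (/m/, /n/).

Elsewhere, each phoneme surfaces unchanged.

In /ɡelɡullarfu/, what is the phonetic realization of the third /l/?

/l/ — between /l/ and /a/; rule 1 does not apply here → [l].

[l]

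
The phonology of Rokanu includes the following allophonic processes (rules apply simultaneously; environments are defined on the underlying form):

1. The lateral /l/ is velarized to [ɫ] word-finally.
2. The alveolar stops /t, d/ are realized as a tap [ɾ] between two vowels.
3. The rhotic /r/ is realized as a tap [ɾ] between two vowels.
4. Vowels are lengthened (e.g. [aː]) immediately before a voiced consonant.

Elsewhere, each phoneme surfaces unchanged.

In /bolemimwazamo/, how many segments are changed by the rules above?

Segments that undergo a rule: /o/ → [oː] (rule 4); /e/ → [eː] (rule 4); /i/ → [iː] (rule 4); /a/ → [aː] (rule 4); /a/ → [aː] (rule 4).
All other segments surface unchanged.

5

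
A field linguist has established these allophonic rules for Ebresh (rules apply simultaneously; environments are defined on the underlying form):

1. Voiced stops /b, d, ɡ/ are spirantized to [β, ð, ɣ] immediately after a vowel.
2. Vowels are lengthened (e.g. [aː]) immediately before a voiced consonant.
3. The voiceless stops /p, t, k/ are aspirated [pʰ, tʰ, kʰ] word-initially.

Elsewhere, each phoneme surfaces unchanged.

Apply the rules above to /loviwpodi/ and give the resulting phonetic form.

/l/ — not in any rule's target class → [l].
/o/ (between /l/ and /v/) occurs before a voiced consonant → [oː] by rule 2.
/v/ (between /o/ and /i/): no rule targets it → [v].
/i/ (between /v/ and /w/): before a voiced consonant, so rule 2 applies → [iː].
/w/ (between /i/ and /p/) is unaffected → [w].
/p/ (between /w/ and /o/) fails the environment for rule 3, so it stays [p].
/o/ (between /p/ and /d/): before a voiced consonant, so rule 2 applies → [oː].
/d/ meets the environment for rule 1 (immediately after a vowel) → [ð].
/i/ (word-final): rule 2 targets it, but not before a voiced consonant → unchanged [i].

[loːviːwpoːði]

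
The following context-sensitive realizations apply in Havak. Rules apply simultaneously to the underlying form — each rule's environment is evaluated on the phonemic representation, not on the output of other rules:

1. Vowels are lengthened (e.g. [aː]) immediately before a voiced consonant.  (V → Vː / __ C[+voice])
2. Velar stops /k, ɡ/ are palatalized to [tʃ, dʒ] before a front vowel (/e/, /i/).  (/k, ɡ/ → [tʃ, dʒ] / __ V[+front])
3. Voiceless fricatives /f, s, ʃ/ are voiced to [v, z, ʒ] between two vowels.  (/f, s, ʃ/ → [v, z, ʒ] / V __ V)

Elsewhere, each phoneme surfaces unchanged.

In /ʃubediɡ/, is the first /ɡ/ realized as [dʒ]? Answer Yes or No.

/ɡ/ (word-final): rule 2 targets it, but not before a front vowel → unchanged [ɡ].
The actual realization is [ɡ], not [dʒ].

No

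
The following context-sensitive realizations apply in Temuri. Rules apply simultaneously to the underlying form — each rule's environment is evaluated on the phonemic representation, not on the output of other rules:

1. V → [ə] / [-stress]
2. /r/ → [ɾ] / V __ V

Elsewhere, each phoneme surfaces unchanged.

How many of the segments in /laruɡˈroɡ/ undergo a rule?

3

Segments that undergo a rule: /a/ → [ə] (rule 1); /r/ → [ɾ] (rule 2); /u/ → [ə] (rule 1).
All other segments surface unchanged.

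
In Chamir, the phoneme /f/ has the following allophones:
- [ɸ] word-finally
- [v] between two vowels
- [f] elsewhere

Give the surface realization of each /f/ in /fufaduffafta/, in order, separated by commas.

Occurrence 1 (position 1): no conditioning environment matches → elsewhere allophone [f].
Occurrence 2 (position 3): between two vowels → [v].
Occurrence 3 (position 7): no conditioning environment matches → elsewhere allophone [f].
Occurrence 4 (position 8): no conditioning environment matches → elsewhere allophone [f].
Occurrence 5 (position 10): no conditioning environment matches → elsewhere allophone [f].

[f], [v], [f], [f], [f]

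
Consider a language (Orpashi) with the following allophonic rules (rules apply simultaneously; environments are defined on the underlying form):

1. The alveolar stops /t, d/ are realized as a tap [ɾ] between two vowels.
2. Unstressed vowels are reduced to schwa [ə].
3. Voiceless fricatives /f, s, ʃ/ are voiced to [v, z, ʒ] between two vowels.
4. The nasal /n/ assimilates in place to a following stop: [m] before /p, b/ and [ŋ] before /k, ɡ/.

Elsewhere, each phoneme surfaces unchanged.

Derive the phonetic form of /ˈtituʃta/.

/t/ (word-initial) is in the target of rule 1 but the environment (between two vowels) is not met → [t].
/i/ (between /t/ and /t/) fails the environment for rule 2, so it stays [i].
/t/ — between /i/ and /u/, between two vowels — surfaces as [ɾ] (rule 1).
Rule 2 applies to /u/ (between /t/ and /ʃ/: in an unstressed syllable) → [ə].
/ʃ/ (between /u/ and /t/) is in the target of rule 3 but the environment (between two vowels) is not met → [ʃ].
/t/ — between /ʃ/ and /a/; rule 1 does not apply here → [t].
/a/ (word-final) occurs in an unstressed syllable → [ə] by rule 2.

[ˈtiɾəʃtə]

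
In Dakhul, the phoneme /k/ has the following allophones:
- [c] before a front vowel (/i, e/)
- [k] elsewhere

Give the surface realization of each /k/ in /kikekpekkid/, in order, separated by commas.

[c], [c], [k], [k], [c]

Occurrence 1 (position 1): before a front vowel → [c].
Occurrence 2 (position 3): before a front vowel → [c].
Occurrence 3 (position 5): no conditioning environment matches → elsewhere allophone [k].
Occurrence 4 (position 8): no conditioning environment matches → elsewhere allophone [k].
Occurrence 5 (position 9): before a front vowel → [c].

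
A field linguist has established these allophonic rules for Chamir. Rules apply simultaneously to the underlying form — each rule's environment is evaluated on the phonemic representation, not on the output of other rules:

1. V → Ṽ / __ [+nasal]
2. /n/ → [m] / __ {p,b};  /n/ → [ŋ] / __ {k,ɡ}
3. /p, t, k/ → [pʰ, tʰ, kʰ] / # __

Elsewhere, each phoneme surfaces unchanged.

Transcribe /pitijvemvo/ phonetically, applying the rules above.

[pʰitijvẽmvo]

/p/ (word-initial): word-initially, so rule 3 applies → [pʰ].
/i/ (between /p/ and /t/) fails the environment for rule 1, so it stays [i].
/t/ (between /i/ and /i/) is in the target of rule 3 but the environment (word-initially) is not met → [t].
/i/ (between /t/ and /j/): rule 1 targets it, but not before a nasal consonant → unchanged [i].
/j/ (between /i/ and /v/): no rule targets it → [j].
/v/ (between /j/ and /e/) is unaffected → [v].
/e/ meets the environment for rule 1 (before a nasal consonant) → [ẽ].
/m/ (between /e/ and /v/) is unaffected → [m].
/v/ (between /m/ and /o/) is unaffected → [v].
/o/ (word-final): rule 1 targets it, but not before a nasal consonant → unchanged [o].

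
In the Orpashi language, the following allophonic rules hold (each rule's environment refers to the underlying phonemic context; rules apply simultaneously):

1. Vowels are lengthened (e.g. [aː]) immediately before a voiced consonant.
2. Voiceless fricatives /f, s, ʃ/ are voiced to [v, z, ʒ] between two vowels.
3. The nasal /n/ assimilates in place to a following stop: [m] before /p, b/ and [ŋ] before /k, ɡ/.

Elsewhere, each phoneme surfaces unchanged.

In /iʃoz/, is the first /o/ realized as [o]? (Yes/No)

No

/o/ (between /ʃ/ and /z/): before a voiced consonant, so rule 1 applies → [oː].
The actual realization is [oː], not [o].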